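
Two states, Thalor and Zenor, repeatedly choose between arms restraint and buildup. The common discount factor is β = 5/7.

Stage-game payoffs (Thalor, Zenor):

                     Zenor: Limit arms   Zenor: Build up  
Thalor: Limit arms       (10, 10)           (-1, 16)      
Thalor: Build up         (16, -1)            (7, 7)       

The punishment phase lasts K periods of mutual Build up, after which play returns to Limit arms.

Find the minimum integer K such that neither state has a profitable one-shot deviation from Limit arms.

5

Need Σ_{k=1}^{K} β^k ≥ (16−10)/(10−7) = 2.0000 at β = 5/7.
At K = 4 the sum is 1.8492 < 2.0000; at K = 5 it is 2.0352 ≥ 2.0000.
So the minimum punishment length is K = 5.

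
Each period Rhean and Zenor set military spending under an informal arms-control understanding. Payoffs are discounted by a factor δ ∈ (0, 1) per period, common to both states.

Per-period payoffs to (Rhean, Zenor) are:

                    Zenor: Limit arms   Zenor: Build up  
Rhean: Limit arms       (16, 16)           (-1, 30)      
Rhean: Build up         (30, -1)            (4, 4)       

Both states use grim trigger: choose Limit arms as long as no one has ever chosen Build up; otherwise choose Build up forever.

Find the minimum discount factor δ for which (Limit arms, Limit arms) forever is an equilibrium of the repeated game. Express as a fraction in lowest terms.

7/13

One-period gain from deviating is 30 − 16 = 14. The loss is 16 − 4 = 12 in every subsequent period, with present value 12·δ/(1−δ).
Deviation is unprofitable when 12·δ/(1−δ) ≥ 14, i.e. δ/(1−δ) ≥ 7/6.
Equivalently δ ≥ 14/(14+12) = 7/13.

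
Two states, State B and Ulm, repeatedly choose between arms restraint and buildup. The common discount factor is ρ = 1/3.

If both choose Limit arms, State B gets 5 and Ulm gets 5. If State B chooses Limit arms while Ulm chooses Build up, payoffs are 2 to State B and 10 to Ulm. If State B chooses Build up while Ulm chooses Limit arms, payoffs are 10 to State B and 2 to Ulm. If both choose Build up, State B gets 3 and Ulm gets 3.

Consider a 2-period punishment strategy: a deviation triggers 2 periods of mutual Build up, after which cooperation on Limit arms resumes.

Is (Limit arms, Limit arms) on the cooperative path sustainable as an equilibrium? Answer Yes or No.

No

Comparing payoff streams over the 3 periods until play realigns: cooperate → 5(1+ρ+…+ρ^2); deviate → 10 + 3(ρ+…+ρ^2).
Cooperation is sustained iff (5−3)(ρ+…+ρ^2) ≥ 10−5.
ρ+…+ρ^2 = 1/3·(1−(1/3)^2)/(1−1/3) = 0.4444, and (10−5)/(5−3) = 2.5000.
0.4444 < 2.5000, so cooperation is not sustainable.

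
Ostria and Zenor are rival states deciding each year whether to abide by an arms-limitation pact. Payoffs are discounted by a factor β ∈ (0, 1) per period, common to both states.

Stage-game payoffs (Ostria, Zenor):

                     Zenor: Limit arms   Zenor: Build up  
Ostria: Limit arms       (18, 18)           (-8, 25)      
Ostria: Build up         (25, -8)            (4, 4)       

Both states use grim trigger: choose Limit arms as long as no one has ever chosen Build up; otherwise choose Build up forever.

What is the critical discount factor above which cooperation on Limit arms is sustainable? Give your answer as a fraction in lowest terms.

1/3

18/(1−β) ≥ 25 + 4β/(1−β)
18 ≥ 25 − 21β
β ≥ 7/21 = 1/3.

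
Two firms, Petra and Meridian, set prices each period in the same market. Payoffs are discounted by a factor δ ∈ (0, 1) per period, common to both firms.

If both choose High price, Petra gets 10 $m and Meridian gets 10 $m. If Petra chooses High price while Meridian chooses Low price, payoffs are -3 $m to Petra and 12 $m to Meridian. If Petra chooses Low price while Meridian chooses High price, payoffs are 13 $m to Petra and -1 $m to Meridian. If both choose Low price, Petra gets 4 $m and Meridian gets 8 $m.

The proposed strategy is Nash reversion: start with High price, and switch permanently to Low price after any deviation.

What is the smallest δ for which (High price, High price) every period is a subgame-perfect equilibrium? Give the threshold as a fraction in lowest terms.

For Petra: deviation gain 13−10 = 3, per-period punishment loss 10−4 = 6. IC gives δ ≥ 3/9 = 1/3.
For Meridian: gain 2, loss 2 per period, so δ ≥ 2/4 = 1/2.
The tighter constraint is Meridian's, so cooperation needs δ ≥ 1/2.

1/2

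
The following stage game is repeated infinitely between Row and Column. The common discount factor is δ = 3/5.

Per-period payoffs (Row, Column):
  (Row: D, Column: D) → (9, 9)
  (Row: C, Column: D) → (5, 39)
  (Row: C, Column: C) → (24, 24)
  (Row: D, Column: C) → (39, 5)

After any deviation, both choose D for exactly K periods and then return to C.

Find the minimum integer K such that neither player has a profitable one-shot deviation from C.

3

IC: δ(1−δ^K)/(1−δ) ≥ (39−24)/(24−9) = 1.
With δ = 3/5: need 1 − δ^K ≥ 1·(1−3/5)/(3/5), i.e. δ^K ≤ 0.3333.
Since (3/5)^2 = 0.3600 and (3/5)^3 = 0.2160, the smallest such K is 3.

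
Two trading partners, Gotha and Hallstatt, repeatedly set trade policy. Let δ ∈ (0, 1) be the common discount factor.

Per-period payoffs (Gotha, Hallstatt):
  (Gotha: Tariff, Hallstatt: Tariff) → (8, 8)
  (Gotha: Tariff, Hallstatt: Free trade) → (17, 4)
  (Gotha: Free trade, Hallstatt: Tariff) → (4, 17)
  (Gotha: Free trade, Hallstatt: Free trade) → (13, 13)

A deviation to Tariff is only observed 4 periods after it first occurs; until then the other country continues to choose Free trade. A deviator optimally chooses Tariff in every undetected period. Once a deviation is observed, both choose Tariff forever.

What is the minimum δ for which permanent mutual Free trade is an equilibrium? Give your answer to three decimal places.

0.816

Deviating for the 4 undetected periods gains 17−13 = 4 per period over cooperation, then loses 13−8 = 5 per period forever once punishment starts.
Gain: 4(1 + δ + … + δ^3); loss: 5·δ^4/(1−δ).
No profitable deviation ⇔ 4(1−δ^4) ≤ 5·δ^4, i.e. δ^4 ≥ 4/(4+5) = 4/9.
Hence δ ≥ (4/9)^(1/4) ≈ 0.816.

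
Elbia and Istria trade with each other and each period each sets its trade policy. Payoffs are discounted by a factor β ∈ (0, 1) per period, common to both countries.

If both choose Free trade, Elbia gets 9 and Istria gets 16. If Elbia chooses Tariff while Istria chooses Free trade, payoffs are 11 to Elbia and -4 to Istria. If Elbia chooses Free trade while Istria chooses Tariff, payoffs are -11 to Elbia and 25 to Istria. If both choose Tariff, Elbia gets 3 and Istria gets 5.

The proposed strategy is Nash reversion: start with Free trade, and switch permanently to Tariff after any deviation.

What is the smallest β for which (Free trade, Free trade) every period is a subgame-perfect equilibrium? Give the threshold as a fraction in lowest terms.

9/20

For Elbia: deviation gain 11−9 = 2, per-period punishment loss 9−3 = 6. IC gives β ≥ 2/8 = 1/4.
For Istria: gain 9, loss 11 per period, so β ≥ 9/20.
The tighter constraint is Istria's, so cooperation needs β ≥ 9/20.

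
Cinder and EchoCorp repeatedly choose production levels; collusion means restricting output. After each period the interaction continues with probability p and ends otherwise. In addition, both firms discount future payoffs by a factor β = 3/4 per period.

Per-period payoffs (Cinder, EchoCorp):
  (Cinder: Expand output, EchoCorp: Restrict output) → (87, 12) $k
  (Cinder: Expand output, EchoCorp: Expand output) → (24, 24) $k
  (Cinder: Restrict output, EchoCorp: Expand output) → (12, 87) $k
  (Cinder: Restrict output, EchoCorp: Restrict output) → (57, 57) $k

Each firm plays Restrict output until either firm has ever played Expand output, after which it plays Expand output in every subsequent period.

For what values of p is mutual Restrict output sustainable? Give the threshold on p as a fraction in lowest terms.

With continuation probability p and discount β, the effective per-period discount factor is βp.
Grim-trigger IC: βp ≥ (87−57)/(87−24) = 10/21.
So p ≥ (10/21)/(3/4) = 40/63.

40/63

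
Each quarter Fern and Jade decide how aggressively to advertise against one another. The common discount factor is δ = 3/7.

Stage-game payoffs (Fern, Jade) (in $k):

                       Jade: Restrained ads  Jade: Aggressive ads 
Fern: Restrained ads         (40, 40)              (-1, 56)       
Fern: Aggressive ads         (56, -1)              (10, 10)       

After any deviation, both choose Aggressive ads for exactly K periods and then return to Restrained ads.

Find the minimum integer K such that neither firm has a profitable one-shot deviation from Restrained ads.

IC: δ(1−δ^K)/(1−δ) ≥ (56−40)/(40−10) = 8/15.
With δ = 3/7: need 1 − δ^K ≥ 8/15·(1−3/7)/(3/7), i.e. δ^K ≤ 0.2889.
Since (3/7)^1 = 0.4286 and (3/7)^2 = 0.1837, the smallest such K is 2.

2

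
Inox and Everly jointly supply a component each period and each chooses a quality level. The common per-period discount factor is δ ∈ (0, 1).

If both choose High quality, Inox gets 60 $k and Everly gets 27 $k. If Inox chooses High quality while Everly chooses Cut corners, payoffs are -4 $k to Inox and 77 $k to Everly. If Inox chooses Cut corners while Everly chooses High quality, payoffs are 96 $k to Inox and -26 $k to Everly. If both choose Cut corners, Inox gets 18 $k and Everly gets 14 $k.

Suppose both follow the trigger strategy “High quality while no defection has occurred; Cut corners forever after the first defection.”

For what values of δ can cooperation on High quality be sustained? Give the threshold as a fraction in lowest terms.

Inox: cooperation gives 60 each period; deviation gives 96 once then 18 forever.
  60/(1−δ) ≥ 96 + 18δ/(1−δ) ⇒ δ ≥ 36/78 = 6/13.
Everly: cooperation gives 27 each period; deviation gives 77 once then 14 forever.
  δ ≥ 50/63.
Both must hold, so the binding constraint is Everly's: δ ≥ 50/63.

50/63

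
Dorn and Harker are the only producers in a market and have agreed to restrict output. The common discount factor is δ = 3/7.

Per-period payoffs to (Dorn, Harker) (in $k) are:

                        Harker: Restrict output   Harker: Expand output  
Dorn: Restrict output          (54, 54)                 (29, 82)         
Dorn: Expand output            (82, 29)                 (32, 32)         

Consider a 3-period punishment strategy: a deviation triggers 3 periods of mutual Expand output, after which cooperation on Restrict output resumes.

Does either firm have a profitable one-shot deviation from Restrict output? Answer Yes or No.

A one-shot deviation gives 82 now, then 32 for 3 periods, then back to 54.
Gain from deviating: (82−54) today; loss: (54−32) in each of the next 3 periods.
No-deviation condition: (54−32)(δ+…+δ^3) ≥ 82−54, i.e. δ+…+δ^3 ≥ 14/11.
At δ = 3/7: δ+…+δ^3 = 0.6910 < 1.2727.
So cooperation is not sustainable.

Yes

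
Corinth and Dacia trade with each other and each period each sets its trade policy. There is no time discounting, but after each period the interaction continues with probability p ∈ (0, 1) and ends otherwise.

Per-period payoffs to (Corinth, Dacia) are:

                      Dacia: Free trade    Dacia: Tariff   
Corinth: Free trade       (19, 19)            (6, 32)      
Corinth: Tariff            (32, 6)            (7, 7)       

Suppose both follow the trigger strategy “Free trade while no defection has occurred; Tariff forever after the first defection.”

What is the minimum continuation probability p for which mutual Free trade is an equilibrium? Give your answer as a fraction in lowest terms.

Expected cooperation value is 19 + p·19 + p²·19 + … = 19/(1−p); deviation gives 32 + p·7/(1−p).
19 ≥ 32(1−p) + 7p ⇒ 25p ≥ 13 ⇒ p ≥ 13/25.

13/25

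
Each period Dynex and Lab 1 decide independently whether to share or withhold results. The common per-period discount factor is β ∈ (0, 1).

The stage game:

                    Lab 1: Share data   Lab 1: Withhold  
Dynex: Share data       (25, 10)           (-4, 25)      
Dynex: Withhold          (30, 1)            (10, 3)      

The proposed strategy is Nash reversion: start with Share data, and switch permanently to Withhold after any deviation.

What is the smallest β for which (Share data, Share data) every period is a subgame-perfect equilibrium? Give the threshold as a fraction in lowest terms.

For Dynex: deviation gain 30−25 = 5, per-period punishment loss 25−10 = 15. IC gives β ≥ 5/20 = 1/4.
For Lab 1: gain 15, loss 7 per period, so β ≥ 15/22.
The tighter constraint is Lab 1's, so cooperation needs β ≥ 15/22.

15/22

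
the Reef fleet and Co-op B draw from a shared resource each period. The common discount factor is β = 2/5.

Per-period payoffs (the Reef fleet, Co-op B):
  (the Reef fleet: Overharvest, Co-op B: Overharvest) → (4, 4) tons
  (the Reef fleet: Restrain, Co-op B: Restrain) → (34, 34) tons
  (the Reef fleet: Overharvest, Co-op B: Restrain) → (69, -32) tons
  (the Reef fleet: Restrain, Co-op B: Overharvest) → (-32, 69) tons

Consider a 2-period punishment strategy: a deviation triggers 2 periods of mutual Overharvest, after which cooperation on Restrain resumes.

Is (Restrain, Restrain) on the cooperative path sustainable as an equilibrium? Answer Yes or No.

Comparing payoff streams over the 3 periods until play realigns: cooperate → 34(1+β+…+β^2); deviate → 69 + 4(β+…+β^2).
Cooperation is sustained iff (34−4)(β+…+β^2) ≥ 69−34.
β+…+β^2 = 2/5·(1−(2/5)^2)/(1−2/5) = 0.5600, and (69−34)/(34−4) = 1.1667.
0.5600 < 1.1667, so cooperation is not sustainable.

No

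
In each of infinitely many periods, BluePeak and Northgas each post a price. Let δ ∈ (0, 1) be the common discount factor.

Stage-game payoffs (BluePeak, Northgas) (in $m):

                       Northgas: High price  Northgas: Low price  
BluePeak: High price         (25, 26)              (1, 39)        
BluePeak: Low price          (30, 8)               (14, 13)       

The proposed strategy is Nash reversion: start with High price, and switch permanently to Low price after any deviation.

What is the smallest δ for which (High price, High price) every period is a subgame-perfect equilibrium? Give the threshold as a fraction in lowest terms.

1/2

For BluePeak: deviation gain 30−25 = 5, per-period punishment loss 25−14 = 11. IC gives δ ≥ 5/16.
For Northgas: gain 13, loss 13 per period, so δ ≥ 13/26 = 1/2.
The tighter constraint is Northgas's, so cooperation needs δ ≥ 1/2.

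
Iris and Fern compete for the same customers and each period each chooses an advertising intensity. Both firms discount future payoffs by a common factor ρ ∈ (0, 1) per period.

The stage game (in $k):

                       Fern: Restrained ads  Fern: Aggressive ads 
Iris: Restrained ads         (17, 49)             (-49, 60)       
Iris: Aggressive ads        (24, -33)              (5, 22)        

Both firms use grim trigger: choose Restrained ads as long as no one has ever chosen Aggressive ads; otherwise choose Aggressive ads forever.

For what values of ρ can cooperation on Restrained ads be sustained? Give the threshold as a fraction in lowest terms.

For Iris: deviation gain 24−17 = 7, per-period punishment loss 17−5 = 12. IC gives ρ ≥ 7/19.
For Fern: gain 11, loss 27 per period, so ρ ≥ 11/38.
The tighter constraint is Iris's, so cooperation needs ρ ≥ 7/19.

7/19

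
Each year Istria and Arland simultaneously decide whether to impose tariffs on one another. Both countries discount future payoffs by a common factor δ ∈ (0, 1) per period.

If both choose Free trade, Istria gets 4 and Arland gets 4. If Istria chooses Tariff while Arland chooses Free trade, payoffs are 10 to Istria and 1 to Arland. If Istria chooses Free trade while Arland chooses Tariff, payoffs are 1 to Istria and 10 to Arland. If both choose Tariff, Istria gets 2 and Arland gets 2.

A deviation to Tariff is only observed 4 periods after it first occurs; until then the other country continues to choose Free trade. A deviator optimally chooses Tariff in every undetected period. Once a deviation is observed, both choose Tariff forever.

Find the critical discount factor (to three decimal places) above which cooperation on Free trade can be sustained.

Deviating for the 4 undetected periods gains 10−4 = 6 per period over cooperation, then loses 4−2 = 2 per period forever once punishment starts.
Gain: 6(1 + δ + … + δ^3); loss: 2·δ^4/(1−δ).
No profitable deviation ⇔ 6(1−δ^4) ≤ 2·δ^4, i.e. δ^4 ≥ 6/(6+2) = 3/4.
Hence δ ≥ (3/4)^(1/4) ≈ 0.931.

0.931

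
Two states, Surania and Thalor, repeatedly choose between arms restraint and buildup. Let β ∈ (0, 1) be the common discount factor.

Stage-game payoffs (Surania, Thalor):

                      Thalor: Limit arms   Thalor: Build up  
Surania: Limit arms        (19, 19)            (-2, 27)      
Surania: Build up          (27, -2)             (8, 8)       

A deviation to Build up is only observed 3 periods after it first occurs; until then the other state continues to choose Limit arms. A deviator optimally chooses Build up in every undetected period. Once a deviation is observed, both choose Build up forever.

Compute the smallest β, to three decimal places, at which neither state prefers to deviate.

Deviating for the 3 undetected periods gains 27−19 = 8 per period over cooperation, then loses 19−8 = 11 per period forever once punishment starts.
Gain: 8(1 + β + … + β^2); loss: 11·β^3/(1−β).
No profitable deviation ⇔ 8(1−β^3) ≤ 11·β^3, i.e. β^3 ≥ 8/(8+11) = 8/19.
Hence β ≥ (8/19)^(1/3) ≈ 0.750.

0.750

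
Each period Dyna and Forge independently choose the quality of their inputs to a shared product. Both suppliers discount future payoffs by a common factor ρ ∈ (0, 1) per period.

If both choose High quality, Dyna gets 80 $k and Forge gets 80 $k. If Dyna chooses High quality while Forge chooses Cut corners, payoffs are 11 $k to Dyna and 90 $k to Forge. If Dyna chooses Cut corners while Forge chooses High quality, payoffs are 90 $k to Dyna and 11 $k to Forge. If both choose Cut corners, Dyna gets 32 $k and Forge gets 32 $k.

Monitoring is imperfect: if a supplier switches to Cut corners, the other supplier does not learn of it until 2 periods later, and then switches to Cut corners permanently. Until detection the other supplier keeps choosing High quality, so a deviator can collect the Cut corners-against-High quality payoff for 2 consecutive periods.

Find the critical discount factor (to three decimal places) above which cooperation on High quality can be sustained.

0.415

Deviating for the 2 undetected periods gains 90−80 = 10 per period over cooperation, then loses 80−32 = 48 per period forever once punishment starts.
Gain: 10(1 + ρ + … + ρ^1); loss: 48·ρ^2/(1−ρ).
No profitable deviation ⇔ 10(1−ρ^2) ≤ 48·ρ^2, i.e. ρ^2 ≥ 10/(10+48) = 5/29.
Hence ρ ≥ (5/29)^(1/2) ≈ 0.415.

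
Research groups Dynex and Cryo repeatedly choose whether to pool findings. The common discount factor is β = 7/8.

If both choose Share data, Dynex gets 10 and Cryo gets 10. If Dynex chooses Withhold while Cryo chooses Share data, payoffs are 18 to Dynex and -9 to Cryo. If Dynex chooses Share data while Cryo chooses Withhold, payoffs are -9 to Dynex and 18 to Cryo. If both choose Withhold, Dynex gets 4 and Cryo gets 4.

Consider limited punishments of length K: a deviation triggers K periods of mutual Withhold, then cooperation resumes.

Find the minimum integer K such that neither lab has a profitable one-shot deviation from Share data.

Need Σ_{k=1}^{K} β^k ≥ (18−10)/(10−4) = 1.3333 at β = 7/8.
At K = 1 the sum is 0.8750 < 1.3333; at K = 2 it is 1.6406 ≥ 1.3333.
So the minimum punishment length is K = 2.

2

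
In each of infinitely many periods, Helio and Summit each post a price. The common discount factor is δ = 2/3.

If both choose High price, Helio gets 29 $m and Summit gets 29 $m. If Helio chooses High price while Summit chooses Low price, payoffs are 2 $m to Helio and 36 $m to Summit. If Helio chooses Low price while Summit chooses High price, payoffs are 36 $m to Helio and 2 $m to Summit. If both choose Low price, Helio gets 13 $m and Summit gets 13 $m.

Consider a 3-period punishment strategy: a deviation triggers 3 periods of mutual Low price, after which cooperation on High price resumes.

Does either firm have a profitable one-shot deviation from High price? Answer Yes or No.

A one-shot deviation gives 36 now, then 13 for 3 periods, then back to 29.
Gain from deviating: (36−29) today; loss: (29−13) in each of the next 3 periods.
No-deviation condition: (29−13)(δ+…+δ^3) ≥ 36−29, i.e. δ+…+δ^3 ≥ 7/16.
At δ = 2/3: δ+…+δ^3 = 1.4074 ≥ 0.4375.
So cooperation is sustainable.

No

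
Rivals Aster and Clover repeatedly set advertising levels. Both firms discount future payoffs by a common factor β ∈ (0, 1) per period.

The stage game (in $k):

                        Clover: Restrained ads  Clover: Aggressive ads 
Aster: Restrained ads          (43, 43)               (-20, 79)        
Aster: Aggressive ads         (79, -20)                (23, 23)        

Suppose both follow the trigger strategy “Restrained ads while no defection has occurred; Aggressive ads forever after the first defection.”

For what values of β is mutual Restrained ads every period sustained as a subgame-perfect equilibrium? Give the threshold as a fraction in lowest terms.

Cooperation forever yields 43 each period: 43/(1−β).
Deviating yields 79 once, then 23 forever: 79 + 23β/(1−β).
No profitable deviation requires 43/(1−β) ≥ 79 + 23β/(1−β).
Multiplying by (1−β): 43 ≥ 79(1−β) + 23β = 79 − 56β.
So 56β ≥ 36, i.e. β ≥ 36/56 = 9/14.

9/14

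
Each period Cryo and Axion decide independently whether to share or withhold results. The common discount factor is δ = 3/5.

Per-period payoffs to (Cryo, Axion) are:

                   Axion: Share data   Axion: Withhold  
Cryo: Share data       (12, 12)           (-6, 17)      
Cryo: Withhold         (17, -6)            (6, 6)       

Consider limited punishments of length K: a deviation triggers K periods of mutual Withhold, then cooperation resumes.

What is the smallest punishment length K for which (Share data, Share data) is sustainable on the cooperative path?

No profitable deviation requires (12−6)(δ+…+δ^K) ≥ 17−12, i.e. δ+…+δ^K ≥ 5/6 ≈ 0.8333.
With δ = 3/5, the partial sums are K=1: 0.6000, K=2: 0.9600.
K = 2 is the first length at which the sum reaches 0.8333.

2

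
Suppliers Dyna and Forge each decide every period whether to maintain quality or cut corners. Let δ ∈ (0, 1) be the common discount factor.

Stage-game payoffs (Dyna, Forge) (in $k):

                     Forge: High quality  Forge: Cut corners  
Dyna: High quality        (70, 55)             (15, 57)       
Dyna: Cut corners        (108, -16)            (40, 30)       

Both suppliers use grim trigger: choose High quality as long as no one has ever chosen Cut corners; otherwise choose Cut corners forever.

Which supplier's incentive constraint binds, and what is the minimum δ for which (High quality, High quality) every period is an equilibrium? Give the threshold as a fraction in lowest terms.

Dyna's threshold: (108−70)/(108−40) = 19/34.
Forge's threshold: (57−55)/(57−30) = 2/27.
19/34 > 2/27, so Dyna binds and δ* = 19/34.

Dyna; δ ≥ 19/34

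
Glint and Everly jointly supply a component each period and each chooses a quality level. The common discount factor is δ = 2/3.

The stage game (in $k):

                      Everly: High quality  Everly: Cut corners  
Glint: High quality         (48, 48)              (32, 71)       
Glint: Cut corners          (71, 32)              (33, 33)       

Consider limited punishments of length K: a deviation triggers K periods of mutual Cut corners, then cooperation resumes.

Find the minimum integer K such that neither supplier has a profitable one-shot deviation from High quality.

IC: δ(1−δ^K)/(1−δ) ≥ (71−48)/(48−33) = 23/15.
With δ = 2/3: need 1 − δ^K ≥ 23/15·(1−2/3)/(2/3), i.e. δ^K ≤ 0.2333.
Since (2/3)^3 = 0.2963 and (2/3)^4 = 0.1975, the smallest such K is 4.

4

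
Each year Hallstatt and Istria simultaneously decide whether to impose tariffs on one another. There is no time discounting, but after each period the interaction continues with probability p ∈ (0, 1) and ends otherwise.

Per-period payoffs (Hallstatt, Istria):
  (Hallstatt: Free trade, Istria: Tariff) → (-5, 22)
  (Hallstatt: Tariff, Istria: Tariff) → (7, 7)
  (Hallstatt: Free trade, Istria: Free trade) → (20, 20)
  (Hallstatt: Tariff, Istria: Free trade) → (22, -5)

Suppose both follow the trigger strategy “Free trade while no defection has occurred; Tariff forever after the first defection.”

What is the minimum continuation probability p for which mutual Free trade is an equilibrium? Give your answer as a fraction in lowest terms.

2/15

Expected cooperation value is 20 + p·20 + p²·20 + … = 20/(1−p); deviation gives 22 + p·7/(1−p).
20 ≥ 22(1−p) + 7p ⇒ 15p ≥ 2 ⇒ p ≥ 2/15.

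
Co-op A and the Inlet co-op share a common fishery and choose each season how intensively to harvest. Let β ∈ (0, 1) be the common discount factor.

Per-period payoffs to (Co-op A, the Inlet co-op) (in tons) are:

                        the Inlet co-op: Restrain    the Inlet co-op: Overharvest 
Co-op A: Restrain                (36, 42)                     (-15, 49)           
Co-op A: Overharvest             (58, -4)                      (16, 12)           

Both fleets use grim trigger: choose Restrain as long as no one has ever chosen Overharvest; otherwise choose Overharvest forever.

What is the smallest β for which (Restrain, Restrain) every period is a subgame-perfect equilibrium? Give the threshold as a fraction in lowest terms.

Co-op A's threshold: (58−36)/(58−16) = 11/21.
the Inlet co-op's threshold: (49−42)/(49−12) = 7/37.
11/21 > 7/37, so Co-op A binds and β* = 11/21.

11/21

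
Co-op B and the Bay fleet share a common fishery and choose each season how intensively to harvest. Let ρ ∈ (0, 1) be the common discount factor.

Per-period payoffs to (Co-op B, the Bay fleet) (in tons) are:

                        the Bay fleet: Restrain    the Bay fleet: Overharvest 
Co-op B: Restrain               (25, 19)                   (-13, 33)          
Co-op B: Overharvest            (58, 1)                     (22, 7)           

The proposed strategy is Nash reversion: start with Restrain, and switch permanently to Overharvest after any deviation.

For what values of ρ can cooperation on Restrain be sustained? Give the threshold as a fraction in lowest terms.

Co-op B: cooperation gives 25 each period; deviation gives 58 once then 22 forever.
  25/(1−ρ) ≥ 58 + 22ρ/(1−ρ) ⇒ ρ ≥ 33/36 = 11/12.
the Bay fleet: cooperation gives 19 each period; deviation gives 33 once then 7 forever.
  ρ ≥ 14/26 = 7/13.
Both must hold, so the binding constraint is Co-op B's: ρ ≥ 11/12.

11/12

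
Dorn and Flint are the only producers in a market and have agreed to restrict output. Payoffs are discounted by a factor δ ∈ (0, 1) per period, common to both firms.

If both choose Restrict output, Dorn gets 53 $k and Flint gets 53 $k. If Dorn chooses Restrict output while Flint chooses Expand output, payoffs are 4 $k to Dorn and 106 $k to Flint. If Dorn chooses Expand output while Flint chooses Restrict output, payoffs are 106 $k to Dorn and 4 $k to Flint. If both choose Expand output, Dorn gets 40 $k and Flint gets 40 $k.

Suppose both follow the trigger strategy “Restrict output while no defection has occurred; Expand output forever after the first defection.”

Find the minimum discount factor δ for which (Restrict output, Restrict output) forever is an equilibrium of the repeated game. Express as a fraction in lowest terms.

Under grim trigger the critical discount factor is (T−C)/(T−P) with T = 106, C = 53, P = 40.
δ* = (106−53)/(106−40) = 53/66.

53/66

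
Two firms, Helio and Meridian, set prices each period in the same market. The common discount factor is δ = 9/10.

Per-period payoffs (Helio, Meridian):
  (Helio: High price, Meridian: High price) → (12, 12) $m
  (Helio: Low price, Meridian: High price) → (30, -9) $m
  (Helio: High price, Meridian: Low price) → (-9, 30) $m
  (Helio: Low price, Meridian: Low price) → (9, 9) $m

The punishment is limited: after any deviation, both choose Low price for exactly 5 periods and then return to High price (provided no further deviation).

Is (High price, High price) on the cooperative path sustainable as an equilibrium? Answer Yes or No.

No

Comparing payoff streams over the 6 periods until play realigns: cooperate → 12(1+δ+…+δ^5); deviate → 30 + 9(δ+…+δ^5).
Cooperation is sustained iff (12−9)(δ+…+δ^5) ≥ 30−12.
δ+…+δ^5 = 9/10·(1−(9/10)^5)/(1−9/10) = 3.6856, and (30−12)/(12−9) = 6.0000.
3.6856 < 6.0000, so cooperation is not sustainable.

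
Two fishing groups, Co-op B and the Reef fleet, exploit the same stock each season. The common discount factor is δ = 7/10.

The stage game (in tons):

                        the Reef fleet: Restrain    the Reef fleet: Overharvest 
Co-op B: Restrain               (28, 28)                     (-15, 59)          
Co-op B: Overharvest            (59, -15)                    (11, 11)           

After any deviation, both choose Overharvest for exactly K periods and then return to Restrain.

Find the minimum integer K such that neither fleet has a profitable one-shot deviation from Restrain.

5

No profitable deviation requires (28−11)(δ+…+δ^K) ≥ 59−28, i.e. δ+…+δ^K ≥ 31/17 ≈ 1.8235.
With δ = 7/10, the partial sums are K=1: 0.7000, K=2: 1.1900, K=3: 1.5330, K=4: 1.7731, K=5: 1.9412.
K = 5 is the first length at which the sum reaches 1.8235.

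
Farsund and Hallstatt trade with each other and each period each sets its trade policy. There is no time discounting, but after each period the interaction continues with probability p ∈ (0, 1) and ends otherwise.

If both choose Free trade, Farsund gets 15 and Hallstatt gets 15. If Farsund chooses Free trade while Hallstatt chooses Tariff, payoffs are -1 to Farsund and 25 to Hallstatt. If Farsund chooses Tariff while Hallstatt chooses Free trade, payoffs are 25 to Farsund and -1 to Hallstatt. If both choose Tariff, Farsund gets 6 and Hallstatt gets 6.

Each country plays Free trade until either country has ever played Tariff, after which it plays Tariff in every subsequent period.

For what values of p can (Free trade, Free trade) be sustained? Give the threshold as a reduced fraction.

10/19

With no time discounting, the continuation probability p plays the role of the discount factor.
Grim-trigger IC: 15/(1−p) ≥ 25 + 6p/(1−p) ⇒ p ≥ (25−15)/(25−6) = 10/19.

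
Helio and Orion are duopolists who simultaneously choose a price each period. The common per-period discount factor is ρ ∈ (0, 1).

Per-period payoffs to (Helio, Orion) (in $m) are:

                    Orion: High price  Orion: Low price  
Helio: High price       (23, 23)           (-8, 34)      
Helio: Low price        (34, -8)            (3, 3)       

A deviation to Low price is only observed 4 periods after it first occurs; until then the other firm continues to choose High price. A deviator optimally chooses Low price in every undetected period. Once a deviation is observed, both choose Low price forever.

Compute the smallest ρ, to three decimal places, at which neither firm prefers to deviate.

0.772

A deviator earns 34 for 4 periods, then 3 forever; cooperating earns 23 forever. Multiplying the IC by (1−ρ):
23 ≥ 34(1−ρ^4) + 3ρ^4, so 31·ρ^4 ≥ 11 and ρ^4 ≥ 11/31.
ρ ≥ (11/31)^(1/4) ≈ 0.772.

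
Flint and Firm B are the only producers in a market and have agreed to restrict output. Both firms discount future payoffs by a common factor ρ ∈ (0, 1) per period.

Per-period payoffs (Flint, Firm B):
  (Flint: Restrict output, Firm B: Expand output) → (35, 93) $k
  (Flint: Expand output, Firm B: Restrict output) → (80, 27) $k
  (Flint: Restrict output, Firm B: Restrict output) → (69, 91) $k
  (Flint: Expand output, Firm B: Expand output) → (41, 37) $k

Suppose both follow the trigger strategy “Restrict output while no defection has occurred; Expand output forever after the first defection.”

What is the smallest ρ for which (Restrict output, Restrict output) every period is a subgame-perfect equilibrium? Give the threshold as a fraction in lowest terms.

Flint's threshold: (80−69)/(80−41) = 11/39.
Firm B's threshold: (93−91)/(93−37) = 1/28.
11/39 > 1/28, so Flint binds and ρ* = 11/39.

11/39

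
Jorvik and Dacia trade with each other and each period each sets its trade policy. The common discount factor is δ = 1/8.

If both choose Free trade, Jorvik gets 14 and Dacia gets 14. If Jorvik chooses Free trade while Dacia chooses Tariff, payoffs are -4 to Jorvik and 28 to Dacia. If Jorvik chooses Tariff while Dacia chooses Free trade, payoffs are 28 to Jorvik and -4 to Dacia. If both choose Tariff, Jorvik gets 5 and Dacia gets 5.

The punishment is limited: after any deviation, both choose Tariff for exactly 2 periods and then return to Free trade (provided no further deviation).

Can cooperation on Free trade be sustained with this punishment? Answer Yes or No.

Comparing payoff streams over the 3 periods until play realigns: cooperate → 14(1+δ+…+δ^2); deviate → 28 + 5(δ+…+δ^2).
Cooperation is sustained iff (14−5)(δ+…+δ^2) ≥ 28−14.
δ+…+δ^2 = 1/8·(1−(1/8)^2)/(1−1/8) = 0.1406, and (28−14)/(14−5) = 1.5556.
0.1406 < 1.5556, so cooperation is not sustainable.

No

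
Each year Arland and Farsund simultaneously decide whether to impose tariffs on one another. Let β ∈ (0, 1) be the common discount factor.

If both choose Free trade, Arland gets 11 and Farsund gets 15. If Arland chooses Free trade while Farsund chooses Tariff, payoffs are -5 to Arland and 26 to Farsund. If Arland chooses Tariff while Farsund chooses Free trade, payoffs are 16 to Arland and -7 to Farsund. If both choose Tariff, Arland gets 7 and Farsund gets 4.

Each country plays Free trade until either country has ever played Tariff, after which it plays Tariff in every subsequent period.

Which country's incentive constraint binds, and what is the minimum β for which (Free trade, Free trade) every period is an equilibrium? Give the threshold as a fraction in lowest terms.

Arland; β ≥ 5/9

Arland: cooperation gives 11 each period; deviation gives 16 once then 7 forever.
  11/(1−β) ≥ 16 + 7β/(1−β) ⇒ β ≥ 5/9.
Farsund: cooperation gives 15 each period; deviation gives 26 once then 4 forever.
  β ≥ 11/22 = 1/2.
Both must hold, so the binding constraint is Arland's: β ≥ 5/9.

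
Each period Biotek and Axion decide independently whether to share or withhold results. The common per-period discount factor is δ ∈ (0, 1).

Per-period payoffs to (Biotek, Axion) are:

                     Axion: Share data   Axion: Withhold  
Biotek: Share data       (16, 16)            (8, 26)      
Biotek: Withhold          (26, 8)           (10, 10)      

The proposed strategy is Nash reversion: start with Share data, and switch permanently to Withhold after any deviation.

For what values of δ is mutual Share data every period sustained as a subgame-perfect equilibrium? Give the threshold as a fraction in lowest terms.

5/8

Cooperation forever yields 16 each period: 16/(1−δ).
Deviating yields 26 once, then 10 forever: 26 + 10δ/(1−δ).
No profitable deviation requires 16/(1−δ) ≥ 26 + 10δ/(1−δ).
Multiplying by (1−δ): 16 ≥ 26(1−δ) + 10δ = 26 − 16δ.
So 16δ ≥ 10, i.e. δ ≥ 10/16 = 5/8.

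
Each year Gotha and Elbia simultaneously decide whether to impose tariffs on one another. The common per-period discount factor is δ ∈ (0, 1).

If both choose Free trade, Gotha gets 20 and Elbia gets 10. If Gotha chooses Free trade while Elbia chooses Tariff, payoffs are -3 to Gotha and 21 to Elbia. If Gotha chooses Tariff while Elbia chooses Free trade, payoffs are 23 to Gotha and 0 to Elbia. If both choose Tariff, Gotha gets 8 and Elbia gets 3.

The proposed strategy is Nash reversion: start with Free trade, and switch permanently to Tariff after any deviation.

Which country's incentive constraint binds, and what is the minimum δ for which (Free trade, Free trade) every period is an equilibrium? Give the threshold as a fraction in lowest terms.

Elbia; δ ≥ 11/18

Gotha's threshold: (23−20)/(23−8) = 1/5.
Elbia's threshold: (21−10)/(21−3) = 11/18.
1/5 < 11/18, so Elbia binds and δ* = 11/18.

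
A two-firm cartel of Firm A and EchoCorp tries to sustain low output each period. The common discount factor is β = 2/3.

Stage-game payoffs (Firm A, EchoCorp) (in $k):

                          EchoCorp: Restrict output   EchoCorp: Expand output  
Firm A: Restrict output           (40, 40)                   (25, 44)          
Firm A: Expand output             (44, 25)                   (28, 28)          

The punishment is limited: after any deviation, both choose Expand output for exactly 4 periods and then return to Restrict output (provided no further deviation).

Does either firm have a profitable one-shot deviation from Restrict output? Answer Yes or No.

No

A one-shot deviation gives 44 now, then 28 for 4 periods, then back to 40.
Gain from deviating: (44−40) today; loss: (40−28) in each of the next 4 periods.
No-deviation condition: (40−28)(β+…+β^4) ≥ 44−40, i.e. β+…+β^4 ≥ 1/3.
At β = 2/3: β+…+β^4 = 1.6049 ≥ 0.3333.
So cooperation is sustainable.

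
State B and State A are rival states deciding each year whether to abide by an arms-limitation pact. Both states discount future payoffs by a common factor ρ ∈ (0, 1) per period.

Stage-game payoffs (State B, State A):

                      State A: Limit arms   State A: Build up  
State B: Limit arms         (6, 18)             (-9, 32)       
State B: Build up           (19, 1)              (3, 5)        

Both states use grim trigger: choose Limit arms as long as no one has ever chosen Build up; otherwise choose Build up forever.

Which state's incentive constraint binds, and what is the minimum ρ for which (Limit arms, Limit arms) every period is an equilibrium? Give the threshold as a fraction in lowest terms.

State B's threshold: (19−6)/(19−3) = 13/16.
State A's threshold: (32−18)/(32−5) = 14/27.
13/16 > 14/27, so State B binds and ρ* = 13/16.

State B; ρ ≥ 13/16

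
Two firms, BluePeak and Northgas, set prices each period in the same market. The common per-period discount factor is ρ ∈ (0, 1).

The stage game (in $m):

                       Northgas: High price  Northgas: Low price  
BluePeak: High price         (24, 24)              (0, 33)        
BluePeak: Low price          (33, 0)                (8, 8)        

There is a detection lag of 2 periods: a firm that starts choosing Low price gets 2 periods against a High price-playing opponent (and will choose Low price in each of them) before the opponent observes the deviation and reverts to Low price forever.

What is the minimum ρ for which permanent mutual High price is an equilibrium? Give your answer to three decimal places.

The best deviation is to choose Low price for all 2 undetected periods, earning 33 each, then 8 forever once detected.
Deviation value: 33(1−ρ^2)/(1−ρ) + 8ρ^2/(1−ρ); cooperation value: 24/(1−ρ).
IC: 24 ≥ 33(1−ρ^2) + 8ρ^2 = 33 − 25ρ^2.
So ρ^2 ≥ 9/25, giving ρ ≥ (9/25)^(1/2) ≈ 0.600.

0.600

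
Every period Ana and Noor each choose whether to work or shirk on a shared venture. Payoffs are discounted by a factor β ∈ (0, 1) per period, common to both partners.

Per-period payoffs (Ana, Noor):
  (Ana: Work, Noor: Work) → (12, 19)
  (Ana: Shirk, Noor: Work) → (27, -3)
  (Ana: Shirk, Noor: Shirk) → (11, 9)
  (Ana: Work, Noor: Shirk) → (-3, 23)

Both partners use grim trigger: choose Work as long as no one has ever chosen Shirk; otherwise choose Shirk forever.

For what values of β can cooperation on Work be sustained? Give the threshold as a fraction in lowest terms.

15/16

Ana's threshold: (27−12)/(27−11) = 15/16.
Noor's threshold: (23−19)/(23−9) = 2/7.
15/16 > 2/7, so Ana binds and β* = 15/16.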